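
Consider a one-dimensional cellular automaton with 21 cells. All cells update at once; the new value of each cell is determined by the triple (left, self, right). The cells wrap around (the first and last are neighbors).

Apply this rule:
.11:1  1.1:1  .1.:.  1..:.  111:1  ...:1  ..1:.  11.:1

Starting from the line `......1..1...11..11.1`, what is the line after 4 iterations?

.1111......1.11..111.
.1111.1111..111..111.
.111111111..111..111.
.111111111..111..111.

.111111111..111..111.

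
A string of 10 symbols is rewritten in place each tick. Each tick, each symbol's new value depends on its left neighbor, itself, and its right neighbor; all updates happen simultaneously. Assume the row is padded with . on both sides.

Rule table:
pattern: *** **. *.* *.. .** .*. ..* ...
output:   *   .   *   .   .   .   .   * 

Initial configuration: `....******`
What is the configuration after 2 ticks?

tick 1: ***..****.
tick 2: .*....**..

.*....**..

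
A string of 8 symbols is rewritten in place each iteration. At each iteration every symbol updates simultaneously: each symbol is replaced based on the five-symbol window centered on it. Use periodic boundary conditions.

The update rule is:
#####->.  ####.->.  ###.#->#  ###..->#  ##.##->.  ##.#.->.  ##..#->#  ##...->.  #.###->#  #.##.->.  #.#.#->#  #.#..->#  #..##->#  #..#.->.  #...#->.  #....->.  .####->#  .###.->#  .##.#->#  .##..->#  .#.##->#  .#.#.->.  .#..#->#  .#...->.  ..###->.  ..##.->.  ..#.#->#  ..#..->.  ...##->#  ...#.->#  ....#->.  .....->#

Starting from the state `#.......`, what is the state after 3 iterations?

#.##.#.#

...###.#
..#.##.#
#.##.#.#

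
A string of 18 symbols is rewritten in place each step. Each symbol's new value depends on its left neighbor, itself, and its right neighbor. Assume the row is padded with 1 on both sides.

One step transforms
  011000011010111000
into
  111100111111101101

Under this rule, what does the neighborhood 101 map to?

1

At position 0 the neighborhood is 101; the next row has 1 there.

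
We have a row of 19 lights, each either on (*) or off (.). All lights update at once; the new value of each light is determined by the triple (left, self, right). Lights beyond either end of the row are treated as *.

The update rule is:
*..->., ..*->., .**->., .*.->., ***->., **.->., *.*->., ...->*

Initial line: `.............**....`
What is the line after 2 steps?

.***********....**.
.............**....

.............**....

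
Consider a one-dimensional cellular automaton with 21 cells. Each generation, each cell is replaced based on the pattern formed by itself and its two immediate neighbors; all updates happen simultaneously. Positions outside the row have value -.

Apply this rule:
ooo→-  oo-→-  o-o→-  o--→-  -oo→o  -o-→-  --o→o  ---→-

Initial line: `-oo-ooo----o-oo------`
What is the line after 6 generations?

-----o--o------------

oo--o-----o--o-------
o--o-----o--o--------
--o-----o--o---------
-o-----o--o----------
o-----o--o-----------
-----o--o------------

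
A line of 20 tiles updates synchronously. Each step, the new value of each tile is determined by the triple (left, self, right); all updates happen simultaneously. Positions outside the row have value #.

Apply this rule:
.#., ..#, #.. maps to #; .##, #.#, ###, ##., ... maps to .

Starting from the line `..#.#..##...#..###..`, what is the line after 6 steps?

....##......#..#..#.

step 1: ###.###..#.####...##
step 2: .......###.....#.#..
step 3: #.....#...#...##.###
step 4: .#...###.###.#......
step 5: .##.#........##....#
step 6: ....##......#..#..#.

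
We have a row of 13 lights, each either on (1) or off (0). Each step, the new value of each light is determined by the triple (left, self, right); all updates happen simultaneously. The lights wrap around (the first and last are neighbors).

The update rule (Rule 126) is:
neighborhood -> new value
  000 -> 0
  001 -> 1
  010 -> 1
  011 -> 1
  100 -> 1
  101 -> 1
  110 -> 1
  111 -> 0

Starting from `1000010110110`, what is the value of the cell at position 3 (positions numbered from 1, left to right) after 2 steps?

1100111111111
0111100000000
position 3 holds 1

1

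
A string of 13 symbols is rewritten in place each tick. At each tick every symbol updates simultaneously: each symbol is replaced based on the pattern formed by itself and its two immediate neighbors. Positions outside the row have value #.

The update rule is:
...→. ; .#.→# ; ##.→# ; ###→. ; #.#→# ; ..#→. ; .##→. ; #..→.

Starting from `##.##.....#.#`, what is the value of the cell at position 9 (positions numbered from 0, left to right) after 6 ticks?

.

tick 1: .##.#.....##.
tick 2: #.###......##
tick 3: ##..#........
tick 4: .#..#........
tick 5: ##..#........  (repeats tick 3; period 2)
tick 6: .#..#........
position 9 holds .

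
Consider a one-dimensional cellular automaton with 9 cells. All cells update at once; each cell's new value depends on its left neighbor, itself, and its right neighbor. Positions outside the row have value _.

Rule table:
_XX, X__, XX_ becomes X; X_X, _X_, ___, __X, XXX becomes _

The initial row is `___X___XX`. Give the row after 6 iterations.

_______XX

____X__XX
_____X_XX
_______XX
_______XX  (fixed point — unchanged through iteration 6)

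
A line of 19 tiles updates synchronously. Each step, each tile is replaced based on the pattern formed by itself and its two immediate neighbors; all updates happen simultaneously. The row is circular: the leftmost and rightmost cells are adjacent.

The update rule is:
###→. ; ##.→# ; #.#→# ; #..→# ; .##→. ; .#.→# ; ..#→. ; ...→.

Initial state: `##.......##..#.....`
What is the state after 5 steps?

.....##.......##.##

step 1: .##.......##.##....
step 2: ..##.......##.##...
step 3: ...##.......##.##..
step 4: ....##.......##.##.
step 5: .....##.......##.##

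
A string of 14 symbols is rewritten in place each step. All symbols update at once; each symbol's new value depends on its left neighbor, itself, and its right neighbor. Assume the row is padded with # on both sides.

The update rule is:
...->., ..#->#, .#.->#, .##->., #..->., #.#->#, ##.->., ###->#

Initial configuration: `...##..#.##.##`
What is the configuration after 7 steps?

####.#.#.#####

step 1: ..#...###..#.#
step 2: .##..#.#..###.
step 3: #...####.#.#.#
step 4: ...#.##.#####.
step 5: ..###..#.###.#
step 6: .#.#..###.#.#.
step 7: ####.#.#.#####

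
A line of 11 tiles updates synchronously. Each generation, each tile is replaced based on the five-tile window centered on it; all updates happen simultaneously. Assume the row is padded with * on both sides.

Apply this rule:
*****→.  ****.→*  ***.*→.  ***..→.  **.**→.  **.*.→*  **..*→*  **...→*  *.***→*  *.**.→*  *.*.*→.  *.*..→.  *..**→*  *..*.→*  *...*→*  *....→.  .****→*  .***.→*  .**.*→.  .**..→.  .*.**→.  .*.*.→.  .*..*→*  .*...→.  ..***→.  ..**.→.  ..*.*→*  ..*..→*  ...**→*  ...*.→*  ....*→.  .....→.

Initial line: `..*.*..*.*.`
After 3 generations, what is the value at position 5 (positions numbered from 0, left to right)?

*

***..***...
.*.**.*.***
*..*.*..**.
position 5 holds *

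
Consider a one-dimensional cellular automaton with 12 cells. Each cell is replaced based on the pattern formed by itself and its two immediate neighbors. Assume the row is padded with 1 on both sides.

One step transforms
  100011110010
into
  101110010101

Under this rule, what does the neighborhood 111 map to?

0

At position 5 the neighborhood is 111; the next row has 0 there.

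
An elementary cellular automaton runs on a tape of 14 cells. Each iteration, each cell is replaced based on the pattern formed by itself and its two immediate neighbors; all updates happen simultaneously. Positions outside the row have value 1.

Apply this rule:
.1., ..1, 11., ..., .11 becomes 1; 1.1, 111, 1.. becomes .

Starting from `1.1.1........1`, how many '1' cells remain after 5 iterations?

9

iteration 1: 1.1.1.11111111
iteration 2: 1.1.1.1.......
iteration 3: 1.1.1.1.111111
iteration 4: 1.1.1.1.1.....
iteration 5: 1.1.1.1.1.1111
count of 1: 9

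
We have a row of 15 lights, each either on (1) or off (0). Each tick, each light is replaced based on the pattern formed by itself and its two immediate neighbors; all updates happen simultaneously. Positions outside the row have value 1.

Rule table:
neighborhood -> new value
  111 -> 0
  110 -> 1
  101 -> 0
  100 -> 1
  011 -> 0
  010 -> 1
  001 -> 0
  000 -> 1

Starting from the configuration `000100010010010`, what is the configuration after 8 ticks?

001001010101010

tick 1: 110111011011010
tick 2: 010001001001010
tick 3: 011101101101010
tick 4: 000100100101010
tick 5: 110110110101010
tick 6: 010010010101010
tick 7: 011011010101010
tick 8: 001001010101010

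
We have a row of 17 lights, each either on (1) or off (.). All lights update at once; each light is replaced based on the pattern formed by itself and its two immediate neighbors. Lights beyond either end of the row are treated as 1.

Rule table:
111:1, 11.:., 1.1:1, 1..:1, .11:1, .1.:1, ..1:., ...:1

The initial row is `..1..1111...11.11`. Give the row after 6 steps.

step 1: 1.11.111.11.1.111
step 2: .11.111.11.111111
step 3: 11.111.11.1111111
step 4: 1.111.11.11111111
step 5: .111.11.111111111
step 6: 111.11.1111111111

111.11.1111111111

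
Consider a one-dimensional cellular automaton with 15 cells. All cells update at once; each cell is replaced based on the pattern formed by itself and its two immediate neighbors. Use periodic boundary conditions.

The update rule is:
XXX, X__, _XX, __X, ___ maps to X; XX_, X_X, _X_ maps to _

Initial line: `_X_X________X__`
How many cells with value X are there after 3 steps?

X___XXXXXXXX_XX
_XXXXXXXXXX__XX
_XXXXXXXXX_XXX_
count of X: 12

12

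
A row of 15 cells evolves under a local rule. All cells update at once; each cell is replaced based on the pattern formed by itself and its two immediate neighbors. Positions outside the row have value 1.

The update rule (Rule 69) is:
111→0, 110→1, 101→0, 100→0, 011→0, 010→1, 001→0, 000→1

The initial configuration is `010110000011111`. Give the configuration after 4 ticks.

010010111000000
010010001011110
010010101000010
010010101011010

010010101011010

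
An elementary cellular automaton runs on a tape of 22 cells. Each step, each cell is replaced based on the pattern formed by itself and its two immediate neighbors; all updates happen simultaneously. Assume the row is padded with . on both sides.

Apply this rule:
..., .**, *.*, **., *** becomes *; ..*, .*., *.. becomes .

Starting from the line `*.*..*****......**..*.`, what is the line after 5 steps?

.*...*****.****.**....
...*.*************.***
**..******************
**..******************  (fixed point — unchanged through step 5)

**..******************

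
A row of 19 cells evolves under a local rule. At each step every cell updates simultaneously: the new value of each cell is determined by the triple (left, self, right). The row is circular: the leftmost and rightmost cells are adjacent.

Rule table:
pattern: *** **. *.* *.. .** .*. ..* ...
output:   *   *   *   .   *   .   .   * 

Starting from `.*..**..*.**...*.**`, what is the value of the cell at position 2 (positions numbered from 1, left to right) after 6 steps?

step 1: *...**...***.*..***
step 2: *.*.**.*.****...***
step 3: **.****.*****.*.***
step 4: **************.****
step 5: *******************
step 6: *******************
position 2 holds *

*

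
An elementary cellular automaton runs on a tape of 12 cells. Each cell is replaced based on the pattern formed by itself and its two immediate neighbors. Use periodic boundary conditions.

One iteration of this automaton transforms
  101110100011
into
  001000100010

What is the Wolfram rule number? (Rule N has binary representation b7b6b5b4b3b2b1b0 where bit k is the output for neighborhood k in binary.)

12

position 3: 111 → 0  (bit 7 = 0)
position 0: 110 → 0  (bit 6 = 0)
position 1: 101 → 0  (bit 5 = 0)
position 7: 100 → 0  (bit 4 = 0)
position 2: 011 → 1  (bit 3 = 1)
position 6: 010 → 1  (bit 2 = 1)
position 9: 001 → 0  (bit 1 = 0)
position 8: 000 → 0  (bit 0 = 0)
bits b7..b0 = 00001100 = 12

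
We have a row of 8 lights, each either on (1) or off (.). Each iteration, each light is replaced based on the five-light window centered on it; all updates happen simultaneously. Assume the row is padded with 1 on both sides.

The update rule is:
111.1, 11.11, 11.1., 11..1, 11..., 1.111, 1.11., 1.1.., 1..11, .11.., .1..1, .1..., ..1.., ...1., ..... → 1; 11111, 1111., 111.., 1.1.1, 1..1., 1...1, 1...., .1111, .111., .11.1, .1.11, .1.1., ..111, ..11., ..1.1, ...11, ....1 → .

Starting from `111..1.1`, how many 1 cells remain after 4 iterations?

4

iteration 1: ...1...1
iteration 2: 1.111...
iteration 3: 111..1..
iteration 4: ...1.111
count of 1: 4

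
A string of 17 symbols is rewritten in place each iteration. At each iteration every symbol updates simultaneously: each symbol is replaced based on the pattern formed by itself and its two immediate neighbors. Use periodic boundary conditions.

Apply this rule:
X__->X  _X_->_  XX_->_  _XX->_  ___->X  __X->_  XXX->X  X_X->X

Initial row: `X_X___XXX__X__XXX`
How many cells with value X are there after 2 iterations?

_X_XX__X_X__X__XX
X_X__X__X_X__X___
count of X: 6

6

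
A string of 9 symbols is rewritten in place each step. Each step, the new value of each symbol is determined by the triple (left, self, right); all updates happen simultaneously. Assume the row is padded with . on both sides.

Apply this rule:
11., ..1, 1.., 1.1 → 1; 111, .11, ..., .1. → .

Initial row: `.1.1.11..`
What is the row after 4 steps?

1.1.1.11.
.1.1.1.11
1.1.1.1.1
.1.1.1.1.

.1.1.1.1.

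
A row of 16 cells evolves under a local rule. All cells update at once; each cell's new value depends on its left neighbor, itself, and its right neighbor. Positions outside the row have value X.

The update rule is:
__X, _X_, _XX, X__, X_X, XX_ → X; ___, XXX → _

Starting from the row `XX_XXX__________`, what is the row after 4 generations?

_XXX_XX________X
XX_XXXXX______XX
_XXX___XX____XX_
XX_XX_XXXX__XXXX

XX_XX_XXXX__XXXX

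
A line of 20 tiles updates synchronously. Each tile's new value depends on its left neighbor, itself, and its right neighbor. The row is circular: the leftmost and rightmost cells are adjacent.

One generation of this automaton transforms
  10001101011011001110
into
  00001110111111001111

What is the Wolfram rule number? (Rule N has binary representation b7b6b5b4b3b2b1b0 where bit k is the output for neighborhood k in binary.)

position 17: 111 → 1  (bit 7 = 1)
position 5: 110 → 1  (bit 6 = 1)
position 6: 101 → 1  (bit 5 = 1)
position 1: 100 → 0  (bit 4 = 0)
position 4: 011 → 1  (bit 3 = 1)
position 0: 010 → 0  (bit 2 = 0)
position 3: 001 → 0  (bit 1 = 0)
position 2: 000 → 0  (bit 0 = 0)
bits b7..b0 = 11101000 = 232

232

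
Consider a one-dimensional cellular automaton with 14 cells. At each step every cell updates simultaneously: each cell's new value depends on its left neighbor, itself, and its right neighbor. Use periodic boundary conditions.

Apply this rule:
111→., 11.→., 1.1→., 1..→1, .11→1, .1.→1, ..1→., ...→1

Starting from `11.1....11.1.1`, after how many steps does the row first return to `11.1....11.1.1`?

step 1: ...1111.1..1.1
step 2: 11.1....11.1.1

2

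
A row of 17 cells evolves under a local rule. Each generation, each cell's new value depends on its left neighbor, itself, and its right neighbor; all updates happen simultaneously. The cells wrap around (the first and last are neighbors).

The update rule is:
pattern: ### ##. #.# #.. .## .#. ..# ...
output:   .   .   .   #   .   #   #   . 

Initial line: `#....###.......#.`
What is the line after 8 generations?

generation 1: ##..#...#.....##.
generation 2: ..####.###...#...
generation 3: .#........#.###..
generation 4: ###......##....#.
generation 5: ...#....#..#..##.
generation 6: ..###..#######..#
generation 7: ##...##.......###
generation 8: ..#.#..#.....#...

..#.#..#.....#...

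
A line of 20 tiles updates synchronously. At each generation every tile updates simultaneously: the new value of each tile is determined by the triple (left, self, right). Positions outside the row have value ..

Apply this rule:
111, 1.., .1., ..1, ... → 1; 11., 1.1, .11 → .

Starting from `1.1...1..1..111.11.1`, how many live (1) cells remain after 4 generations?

9

generation 1: 1.1111111111.1.....1
generation 2: 1..11111111..1111111
generation 3: 111.111111.11.11111.
generation 4: .1...1111......111.1
count of 1: 9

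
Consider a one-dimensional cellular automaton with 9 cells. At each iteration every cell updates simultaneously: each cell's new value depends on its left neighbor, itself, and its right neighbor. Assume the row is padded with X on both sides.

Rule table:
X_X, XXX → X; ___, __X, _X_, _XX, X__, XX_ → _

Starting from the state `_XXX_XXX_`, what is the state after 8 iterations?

_X_X_X_X_

iteration 1: X_X_X_X_X
iteration 2: _X_X_X_X_
iteration 3: X_X_X_X_X  (repeats iteration 1; period 2)
iteration 8: _X_X_X_X_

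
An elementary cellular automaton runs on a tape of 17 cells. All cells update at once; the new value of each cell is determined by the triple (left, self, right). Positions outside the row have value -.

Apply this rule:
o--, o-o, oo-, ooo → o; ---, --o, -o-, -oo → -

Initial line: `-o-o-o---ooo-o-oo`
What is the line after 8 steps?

---------o-o-o---

step 1: --o-o-o---ooo-o-o
step 2: ---o-o-o---ooo-o-
step 3: ----o-o-o---ooo-o
step 4: -----o-o-o---ooo-
step 5: ------o-o-o---ooo
step 6: -------o-o-o---oo
step 7: --------o-o-o---o
step 8: ---------o-o-o---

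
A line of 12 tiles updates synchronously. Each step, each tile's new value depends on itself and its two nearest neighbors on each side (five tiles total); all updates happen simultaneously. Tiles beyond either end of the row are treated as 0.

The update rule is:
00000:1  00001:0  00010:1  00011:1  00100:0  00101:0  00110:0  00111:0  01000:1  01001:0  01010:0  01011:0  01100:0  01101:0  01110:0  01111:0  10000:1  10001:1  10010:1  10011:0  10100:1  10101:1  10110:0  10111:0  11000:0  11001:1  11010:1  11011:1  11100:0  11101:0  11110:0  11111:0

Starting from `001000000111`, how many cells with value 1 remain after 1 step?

010111101000
count of 1: 6

6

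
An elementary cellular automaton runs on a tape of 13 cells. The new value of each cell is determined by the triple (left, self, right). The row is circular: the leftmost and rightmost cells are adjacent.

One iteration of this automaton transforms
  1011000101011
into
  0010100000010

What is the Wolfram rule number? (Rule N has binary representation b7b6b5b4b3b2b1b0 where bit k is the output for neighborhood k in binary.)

position 12: 111 → 0  (bit 7 = 0)
position 0: 110 → 0  (bit 6 = 0)
position 1: 101 → 0  (bit 5 = 0)
position 4: 100 → 1  (bit 4 = 1)
position 2: 011 → 1  (bit 3 = 1)
position 7: 010 → 0  (bit 2 = 0)
position 6: 001 → 0  (bit 1 = 0)
position 5: 000 → 0  (bit 0 = 0)
bits b7..b0 = 00011000 = 24

24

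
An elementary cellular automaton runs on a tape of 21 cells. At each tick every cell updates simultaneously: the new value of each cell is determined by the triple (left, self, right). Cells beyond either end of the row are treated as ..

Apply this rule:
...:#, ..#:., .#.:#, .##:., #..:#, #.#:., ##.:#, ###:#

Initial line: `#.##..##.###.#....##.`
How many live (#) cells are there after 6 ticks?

tick 1: #..##..#..##.####..##
tick 2: ##..##.##..#..####..#
tick 3: .##..#..##.##..####.#
tick 4: ..##.##..#..##..###.#
tick 5: #..#..##.##..##..##.#
tick 6: ##.##..#..##..##..#.#
count of #: 11

11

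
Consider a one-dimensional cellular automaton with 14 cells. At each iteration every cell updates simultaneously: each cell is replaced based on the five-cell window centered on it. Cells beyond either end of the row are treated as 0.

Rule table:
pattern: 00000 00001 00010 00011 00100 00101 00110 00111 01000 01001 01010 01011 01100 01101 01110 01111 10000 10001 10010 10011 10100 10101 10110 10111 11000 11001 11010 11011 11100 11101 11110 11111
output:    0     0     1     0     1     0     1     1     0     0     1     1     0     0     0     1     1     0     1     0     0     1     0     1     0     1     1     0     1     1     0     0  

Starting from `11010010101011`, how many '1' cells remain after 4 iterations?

10100101111100
01001011100101
11010110111010
10111000101100
count of 1: 7

7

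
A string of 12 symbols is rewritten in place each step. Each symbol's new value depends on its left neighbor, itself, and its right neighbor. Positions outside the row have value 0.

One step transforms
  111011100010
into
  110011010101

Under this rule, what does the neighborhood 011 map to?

At position 0 the neighborhood is 011; the next row has 1 there.

1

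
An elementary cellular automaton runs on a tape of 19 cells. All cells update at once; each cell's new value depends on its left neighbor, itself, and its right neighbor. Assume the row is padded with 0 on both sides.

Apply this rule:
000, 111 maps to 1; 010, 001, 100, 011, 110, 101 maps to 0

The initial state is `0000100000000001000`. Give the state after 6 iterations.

iteration 1: 1110001111111100011
iteration 2: 0100100111111001000
iteration 3: 0000000011110000011
iteration 4: 1111111001100111000
iteration 5: 0111110000000010011
iteration 6: 0011100111111000000

0011100111111000000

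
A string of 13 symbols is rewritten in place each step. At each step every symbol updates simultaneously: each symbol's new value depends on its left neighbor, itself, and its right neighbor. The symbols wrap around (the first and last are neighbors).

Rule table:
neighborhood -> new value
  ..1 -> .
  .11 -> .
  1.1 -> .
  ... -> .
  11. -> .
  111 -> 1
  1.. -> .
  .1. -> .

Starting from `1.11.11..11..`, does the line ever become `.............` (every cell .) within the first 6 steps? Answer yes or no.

yes

.............
all cells are . at step 1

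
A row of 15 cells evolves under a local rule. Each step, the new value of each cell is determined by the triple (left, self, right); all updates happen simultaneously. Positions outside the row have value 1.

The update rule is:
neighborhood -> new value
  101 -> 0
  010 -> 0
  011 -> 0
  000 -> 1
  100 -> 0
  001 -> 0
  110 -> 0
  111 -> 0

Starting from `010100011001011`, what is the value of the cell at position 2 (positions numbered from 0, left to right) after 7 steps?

0

000001000000000
011100011111110
000001000000000  (repeats step 1; period 2)
step 7: 000001000000000
position 2 holds 0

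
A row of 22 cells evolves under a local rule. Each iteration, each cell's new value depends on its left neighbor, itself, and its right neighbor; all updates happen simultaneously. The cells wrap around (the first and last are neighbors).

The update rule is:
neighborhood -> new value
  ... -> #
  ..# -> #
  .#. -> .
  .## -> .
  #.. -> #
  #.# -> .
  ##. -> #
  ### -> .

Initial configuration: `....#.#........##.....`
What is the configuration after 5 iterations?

##...########.########

iteration 1: ####...########.######
iteration 2: ...####.......#.......
iteration 3: ###...########.#######
iteration 4: ..####.......#........
iteration 5: ##...########.########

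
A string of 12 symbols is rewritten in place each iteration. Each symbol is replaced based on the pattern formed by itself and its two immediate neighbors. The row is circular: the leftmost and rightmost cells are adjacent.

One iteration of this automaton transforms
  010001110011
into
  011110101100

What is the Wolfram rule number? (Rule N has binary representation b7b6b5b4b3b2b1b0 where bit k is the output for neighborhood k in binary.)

151

position 6: 111 → 1  (bit 7 = 1)
position 7: 110 → 0  (bit 6 = 0)
position 0: 101 → 0  (bit 5 = 0)
position 2: 100 → 1  (bit 4 = 1)
position 5: 011 → 0  (bit 3 = 0)
position 1: 010 → 1  (bit 2 = 1)
position 4: 001 → 1  (bit 1 = 1)
position 3: 000 → 1  (bit 0 = 1)
bits b7..b0 = 10010111 = 151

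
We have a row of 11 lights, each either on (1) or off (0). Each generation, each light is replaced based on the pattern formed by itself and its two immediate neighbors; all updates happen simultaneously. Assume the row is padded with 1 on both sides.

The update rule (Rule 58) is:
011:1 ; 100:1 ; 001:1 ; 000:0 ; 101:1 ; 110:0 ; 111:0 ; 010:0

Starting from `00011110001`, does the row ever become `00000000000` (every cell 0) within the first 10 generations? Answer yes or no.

no

10110001011
01101010110
11010101101
00101011011
11010110110
00101101101
11011011011
00110110110
11101101101
00011011011
generation 10 is 00011011011, still not uniform 0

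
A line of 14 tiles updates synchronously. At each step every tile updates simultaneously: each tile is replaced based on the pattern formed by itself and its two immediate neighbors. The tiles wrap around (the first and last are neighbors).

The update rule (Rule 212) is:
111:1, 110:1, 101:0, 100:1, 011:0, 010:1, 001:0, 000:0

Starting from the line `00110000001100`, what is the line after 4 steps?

11000011000000

00011000000110
00001100000011
10000110000001
11000011000000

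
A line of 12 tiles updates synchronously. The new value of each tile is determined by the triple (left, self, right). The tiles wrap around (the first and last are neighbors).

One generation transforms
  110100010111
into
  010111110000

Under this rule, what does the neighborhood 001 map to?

1

At position 6 the neighborhood is 001; the next row has 1 there.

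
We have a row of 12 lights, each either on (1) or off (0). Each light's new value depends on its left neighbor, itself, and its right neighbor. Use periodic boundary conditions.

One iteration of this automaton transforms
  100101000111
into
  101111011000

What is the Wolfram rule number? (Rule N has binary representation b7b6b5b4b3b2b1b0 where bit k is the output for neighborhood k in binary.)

103

position 10: 111 → 0  (bit 7 = 0)
position 0: 110 → 1  (bit 6 = 1)
position 4: 101 → 1  (bit 5 = 1)
position 1: 100 → 0  (bit 4 = 0)
position 9: 011 → 0  (bit 3 = 0)
position 3: 010 → 1  (bit 2 = 1)
position 2: 001 → 1  (bit 1 = 1)
position 7: 000 → 1  (bit 0 = 1)
bits b7..b0 = 01100111 = 103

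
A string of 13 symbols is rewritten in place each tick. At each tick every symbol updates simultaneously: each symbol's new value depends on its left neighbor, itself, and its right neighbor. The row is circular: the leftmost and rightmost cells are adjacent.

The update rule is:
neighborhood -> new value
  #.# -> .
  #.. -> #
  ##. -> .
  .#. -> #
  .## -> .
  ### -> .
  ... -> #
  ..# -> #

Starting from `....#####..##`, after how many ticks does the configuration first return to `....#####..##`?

tick 1: ####.....##..
tick 2: ....#####..##

2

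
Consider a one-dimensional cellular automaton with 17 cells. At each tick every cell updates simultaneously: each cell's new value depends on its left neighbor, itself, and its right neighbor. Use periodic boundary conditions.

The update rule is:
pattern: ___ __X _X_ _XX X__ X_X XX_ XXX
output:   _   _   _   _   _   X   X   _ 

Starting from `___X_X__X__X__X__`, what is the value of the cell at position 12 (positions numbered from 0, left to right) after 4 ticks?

_

____X____________
_________________
_________________  (fixed point — unchanged through tick 4)
position 12 holds _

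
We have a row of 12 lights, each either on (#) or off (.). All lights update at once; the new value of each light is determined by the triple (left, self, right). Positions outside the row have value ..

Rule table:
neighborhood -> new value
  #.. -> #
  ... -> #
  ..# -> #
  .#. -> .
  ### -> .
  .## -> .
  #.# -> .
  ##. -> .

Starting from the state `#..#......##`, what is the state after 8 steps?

#.........##

.##.######..
#.........##
.#########..
#.........##  (repeats step 2; period 2)
step 8: #.........##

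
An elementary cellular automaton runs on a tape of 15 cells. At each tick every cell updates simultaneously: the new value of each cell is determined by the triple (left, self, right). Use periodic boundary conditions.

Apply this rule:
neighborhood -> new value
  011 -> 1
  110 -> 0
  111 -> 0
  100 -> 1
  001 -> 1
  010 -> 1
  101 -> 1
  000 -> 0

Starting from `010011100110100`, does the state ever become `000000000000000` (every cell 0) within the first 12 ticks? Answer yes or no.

111110011101110
100001110011001
010011001110111
111110111001100
100001100111011
010011011100110
111110110011101
000001101110011
100011011001110
110110110111001
001101101100111
111011011011100
tick 12 is 111011011011100, still not uniform 0

no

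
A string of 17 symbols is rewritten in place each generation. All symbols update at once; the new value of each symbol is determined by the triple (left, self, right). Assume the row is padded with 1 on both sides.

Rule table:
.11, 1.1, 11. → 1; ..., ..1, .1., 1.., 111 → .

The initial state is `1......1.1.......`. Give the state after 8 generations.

1................

1.......1........
1................
1................  (fixed point — unchanged through generation 8)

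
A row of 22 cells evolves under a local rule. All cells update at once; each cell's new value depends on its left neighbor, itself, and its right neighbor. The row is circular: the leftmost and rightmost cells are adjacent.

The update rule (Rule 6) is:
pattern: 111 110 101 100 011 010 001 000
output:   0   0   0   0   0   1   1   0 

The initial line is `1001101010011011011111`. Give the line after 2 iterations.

0010001010100000000000
0110011010100000000000

0110011010100000000000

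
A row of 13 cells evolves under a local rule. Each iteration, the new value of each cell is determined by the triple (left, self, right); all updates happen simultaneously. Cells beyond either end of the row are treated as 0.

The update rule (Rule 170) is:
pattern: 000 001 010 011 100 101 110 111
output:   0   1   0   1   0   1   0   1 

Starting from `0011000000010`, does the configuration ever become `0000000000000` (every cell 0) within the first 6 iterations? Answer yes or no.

no

iteration 1: 0110000000100
iteration 2: 1100000001000
iteration 3: 1000000010000
iteration 4: 0000000100000
iteration 5: 0000001000000
iteration 6: 0000010000000
iteration 6 is 0000010000000, still not uniform 0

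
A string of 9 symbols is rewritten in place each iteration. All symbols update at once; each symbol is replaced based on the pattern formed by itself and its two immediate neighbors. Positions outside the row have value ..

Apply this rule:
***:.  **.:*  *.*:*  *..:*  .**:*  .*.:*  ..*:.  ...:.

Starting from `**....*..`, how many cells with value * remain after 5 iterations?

***...**.
*.**..***
*****.*.*
*...*****
**..*...*
count of *: 4

4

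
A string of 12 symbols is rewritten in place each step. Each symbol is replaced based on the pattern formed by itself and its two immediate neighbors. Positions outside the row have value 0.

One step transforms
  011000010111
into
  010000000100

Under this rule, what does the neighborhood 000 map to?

At position 4 the neighborhood is 000; the next row has 0 there.

0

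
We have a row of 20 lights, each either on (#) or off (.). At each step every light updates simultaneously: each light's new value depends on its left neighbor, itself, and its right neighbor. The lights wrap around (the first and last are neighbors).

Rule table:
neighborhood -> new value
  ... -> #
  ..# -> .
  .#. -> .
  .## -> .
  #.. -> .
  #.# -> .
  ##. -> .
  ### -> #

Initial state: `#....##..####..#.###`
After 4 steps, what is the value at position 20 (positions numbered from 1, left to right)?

#

step 1: ..##......##......##
step 2: .....####....####...
step 3: ####..##..##..##..##
step 4: ###................#
position 20 holds #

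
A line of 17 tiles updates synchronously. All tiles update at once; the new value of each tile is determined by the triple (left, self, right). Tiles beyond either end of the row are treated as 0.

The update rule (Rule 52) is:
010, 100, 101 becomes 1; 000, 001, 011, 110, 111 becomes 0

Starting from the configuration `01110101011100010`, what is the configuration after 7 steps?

00001111100010011
00000000010011000
00000000011000100
00000000000100110
00000000000110001
00000000000001001
00000000000001101

00000000000001101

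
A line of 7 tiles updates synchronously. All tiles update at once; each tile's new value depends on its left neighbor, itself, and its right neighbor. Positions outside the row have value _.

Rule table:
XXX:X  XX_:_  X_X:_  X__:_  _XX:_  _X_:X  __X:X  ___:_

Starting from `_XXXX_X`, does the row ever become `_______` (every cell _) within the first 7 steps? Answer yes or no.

step 1: X_XX__X
step 2: X____XX
step 3: X___X__
step 4: X__XX__
step 5: X_X____
step 6: X_X____  (fixed point — unchanged through step 7)
step 7 is X_X____, still not uniform _

no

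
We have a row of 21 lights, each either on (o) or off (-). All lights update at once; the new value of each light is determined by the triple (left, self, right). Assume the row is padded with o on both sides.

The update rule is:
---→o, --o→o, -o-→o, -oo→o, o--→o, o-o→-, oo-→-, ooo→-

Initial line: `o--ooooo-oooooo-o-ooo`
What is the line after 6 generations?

generation 1: -ooo-----o------o-o--
generation 2: -o--ooooooooooooo-ooo
generation 3: -oooo-------------o--
generation 4: -o---oooooooooooooooo
generation 5: -ooooo---------------
generation 6: -o----ooooooooooooooo

-o----ooooooooooooooo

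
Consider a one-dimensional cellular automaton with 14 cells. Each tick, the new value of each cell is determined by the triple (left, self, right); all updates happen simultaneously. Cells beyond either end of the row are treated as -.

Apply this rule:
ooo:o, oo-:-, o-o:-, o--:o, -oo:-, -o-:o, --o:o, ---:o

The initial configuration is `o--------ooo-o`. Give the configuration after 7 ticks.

ooooooooo-o--o
-ooooooo--oooo
o-ooooo-oo-oo-
o--ooo-------o
ooo-o-oooooooo
-o--o--oooooo-
ooooooo-oooo-o

ooooooo-oooo-o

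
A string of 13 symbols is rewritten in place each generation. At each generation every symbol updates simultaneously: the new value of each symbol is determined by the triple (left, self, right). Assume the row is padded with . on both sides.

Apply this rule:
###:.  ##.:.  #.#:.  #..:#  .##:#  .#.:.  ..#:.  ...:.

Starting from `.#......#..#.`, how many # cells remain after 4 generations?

generation 1: ..#......#..#
generation 2: ...#......#..
generation 3: ....#......#.
generation 4: .....#......#
count of #: 2

2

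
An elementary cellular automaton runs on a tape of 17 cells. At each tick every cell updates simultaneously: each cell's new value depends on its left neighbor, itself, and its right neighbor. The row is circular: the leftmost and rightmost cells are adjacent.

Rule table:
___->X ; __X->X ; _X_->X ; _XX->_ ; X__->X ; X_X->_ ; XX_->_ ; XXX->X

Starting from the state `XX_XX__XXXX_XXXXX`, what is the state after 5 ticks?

X_XXXX_X_XX_XXXXX

X____XX_XX___XXXX
_XXXX_____XXX_XXX
__XX_XXXXX_X___X_
XX____XXX__XXXXXX
X_XXXX_X_XX_XXXXX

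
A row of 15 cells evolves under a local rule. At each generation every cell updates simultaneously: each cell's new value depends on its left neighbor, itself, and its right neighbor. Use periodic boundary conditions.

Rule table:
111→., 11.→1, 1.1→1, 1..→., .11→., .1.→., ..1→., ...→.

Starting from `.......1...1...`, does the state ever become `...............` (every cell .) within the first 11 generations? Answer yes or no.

...............
all cells are . at generation 1

yes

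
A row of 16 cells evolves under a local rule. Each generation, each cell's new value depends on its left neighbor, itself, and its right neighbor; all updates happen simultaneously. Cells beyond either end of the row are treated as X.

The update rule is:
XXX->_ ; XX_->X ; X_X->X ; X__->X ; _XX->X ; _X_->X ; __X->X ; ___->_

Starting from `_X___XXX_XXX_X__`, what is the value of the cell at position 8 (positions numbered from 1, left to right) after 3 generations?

X

generation 1: XXX_XX_XXX_XXXXX
generation 2: __XXXXXX_XXX____
generation 3: XXX____XXX_XX__X
position 8 holds X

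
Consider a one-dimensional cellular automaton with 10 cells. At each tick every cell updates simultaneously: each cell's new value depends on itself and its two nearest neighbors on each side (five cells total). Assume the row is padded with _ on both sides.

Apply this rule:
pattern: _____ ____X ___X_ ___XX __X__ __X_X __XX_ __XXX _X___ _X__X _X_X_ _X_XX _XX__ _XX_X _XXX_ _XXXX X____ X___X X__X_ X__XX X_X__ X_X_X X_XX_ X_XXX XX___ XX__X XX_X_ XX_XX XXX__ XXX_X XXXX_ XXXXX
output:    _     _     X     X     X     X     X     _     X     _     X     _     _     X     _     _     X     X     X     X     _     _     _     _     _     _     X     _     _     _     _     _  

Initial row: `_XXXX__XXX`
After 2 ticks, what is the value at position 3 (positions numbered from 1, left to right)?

X

tick 1: X_____X___
tick 2: XXX__XXXX_
position 3 holds X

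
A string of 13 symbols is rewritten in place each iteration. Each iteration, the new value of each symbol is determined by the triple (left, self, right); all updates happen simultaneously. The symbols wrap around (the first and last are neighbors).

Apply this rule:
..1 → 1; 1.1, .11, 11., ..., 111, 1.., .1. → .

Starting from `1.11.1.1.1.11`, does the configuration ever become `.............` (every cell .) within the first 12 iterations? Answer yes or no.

.............
all cells are . at iteration 1

yes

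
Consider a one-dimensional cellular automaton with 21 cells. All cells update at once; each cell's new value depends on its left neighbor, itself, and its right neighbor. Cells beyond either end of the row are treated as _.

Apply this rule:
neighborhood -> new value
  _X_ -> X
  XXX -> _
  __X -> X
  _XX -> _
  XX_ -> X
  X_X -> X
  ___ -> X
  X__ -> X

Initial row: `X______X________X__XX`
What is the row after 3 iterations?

XXXXXXXXXXXXXXXXXXX_X
__________________XXX
XXXXXXXXXXXXXXXXXX__X

XXXXXXXXXXXXXXXXXX__X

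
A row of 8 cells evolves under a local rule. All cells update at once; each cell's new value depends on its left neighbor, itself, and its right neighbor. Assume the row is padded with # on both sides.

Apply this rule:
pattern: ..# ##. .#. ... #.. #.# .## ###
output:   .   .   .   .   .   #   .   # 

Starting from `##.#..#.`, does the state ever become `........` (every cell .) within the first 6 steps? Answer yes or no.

yes

#.#....#
.#......
#.......
........
all cells are . at step 4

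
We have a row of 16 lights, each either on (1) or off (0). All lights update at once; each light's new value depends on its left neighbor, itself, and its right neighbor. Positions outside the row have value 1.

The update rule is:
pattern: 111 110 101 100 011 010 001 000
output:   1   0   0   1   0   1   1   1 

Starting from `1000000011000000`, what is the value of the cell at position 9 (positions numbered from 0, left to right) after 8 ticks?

0111111100111111
0011111011011111
1101110000001111
1000101111110111
0111100111100011
0011011011011101
1100000000001000
1011111111111111
position 9 holds 1

1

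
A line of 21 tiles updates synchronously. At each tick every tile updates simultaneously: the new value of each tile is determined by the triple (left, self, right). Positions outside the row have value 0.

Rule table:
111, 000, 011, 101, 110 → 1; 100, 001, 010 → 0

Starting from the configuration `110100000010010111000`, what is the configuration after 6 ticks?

111001111111111111111

tick 1: 111001111000001111011
tick 2: 111001111011101111111
tick 3: 111001111111111111111
tick 4: 111001111111111111111  (fixed point — unchanged through tick 6)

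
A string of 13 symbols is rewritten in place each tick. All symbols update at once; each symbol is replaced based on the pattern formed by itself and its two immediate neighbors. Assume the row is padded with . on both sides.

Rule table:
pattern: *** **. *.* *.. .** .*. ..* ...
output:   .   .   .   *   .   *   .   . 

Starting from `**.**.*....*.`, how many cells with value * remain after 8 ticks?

1

......**...**
........*....
........**...
..........*..
..........**.
............*
............*  (fixed point — unchanged through tick 8)
count of *: 1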